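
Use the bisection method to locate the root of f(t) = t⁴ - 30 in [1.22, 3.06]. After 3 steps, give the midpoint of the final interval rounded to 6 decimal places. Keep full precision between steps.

f(1.220000) = -27.784665, f(3.060000) = 57.677005 (opposite signs)
step 1: m = 2.140000, f(m) = -9.027264 < 0 → root in [2.140000, 3.060000]
step 2: m = 2.600000, f(m) = 15.697600 > 0 → root in [2.140000, 2.600000]
step 3: m = 2.370000, f(m) = 1.549566 > 0 → root in [2.140000, 2.370000]
Midpoint of [2.140000, 2.370000] = 2.255000

2.255000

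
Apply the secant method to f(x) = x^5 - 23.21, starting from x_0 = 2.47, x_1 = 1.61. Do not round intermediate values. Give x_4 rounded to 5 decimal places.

1.86843

Secant update: x_(k+1) = x_k − f(x_k)·(x_k − x_(k-1))/(f(x_k) − f(x_(k-1))).
f(x_0) = 68.725823, f(x_1) = -12.392438
x_2 = 1.610000 - (-12.392438)·(1.610000 - 2.470000)/(-12.392438 - (68.725823)) = 1.741382; f(x_2) = -7.197080
x_3 = 1.741382 - (-7.197080)·(1.741382 - 1.610000)/(-7.197080 - (-12.392438)) = 1.923385; f(x_3) = 3.112725
x_4 = 1.923385 - (3.112725)·(1.923385 - 1.741382)/(3.112725 - (-7.197080)) = 1.868435; f(x_4) = -0.438603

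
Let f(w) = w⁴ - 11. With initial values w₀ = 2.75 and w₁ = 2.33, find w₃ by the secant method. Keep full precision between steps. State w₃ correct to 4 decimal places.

Secant update: w_(k+1) = w_k − f(w_k)·(w_k − w_(k-1))/(f(w_k) − f(w_(k-1))).
f(w_0) = 46.191406, f(w_1) = 18.472955
w_2 = 2.330000 - (18.472955)·(2.330000 - 2.750000)/(18.472955 - (46.191406)) = 2.050091; f(w_2) = 6.664146
w_3 = 2.050091 - (6.664146)·(2.050091 - 2.330000)/(6.664146 - (18.472955)) = 1.892128; f(w_3) = 1.817468

1.8921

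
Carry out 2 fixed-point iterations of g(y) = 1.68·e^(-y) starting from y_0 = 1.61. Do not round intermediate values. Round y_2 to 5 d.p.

y_1 = g(1.610000) = 0.335811
y_2 = g(0.335811) = 1.200794

1.20079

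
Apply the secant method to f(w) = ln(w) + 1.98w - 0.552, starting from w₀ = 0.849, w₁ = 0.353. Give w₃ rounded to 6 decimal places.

f(w_0) = 0.965324, f(w_1) = -0.894347
w_2 = 0.353000 - (-0.894347)·(0.353000 - 0.849000)/(-0.894347 - (0.965324)) = 0.591535; f(w_2) = 0.094204
w_3 = 0.591535 - (0.094204)·(0.591535 - 0.353000)/(0.094204 - (-0.894347)) = 0.568804; f(w_3) = 0.010011

0.568804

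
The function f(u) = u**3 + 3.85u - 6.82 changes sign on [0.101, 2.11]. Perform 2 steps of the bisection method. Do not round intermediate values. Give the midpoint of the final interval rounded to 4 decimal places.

1.3566

f(0.101000) = -6.430120, f(2.110000) = 10.697431 (opposite signs)
step 1: m = 1.105500, f(m) = -1.212760 < 0 → root in [1.105500, 2.110000]
step 2: m = 1.607750, f(m) = 3.525646 > 0 → root in [1.105500, 1.607750]
Midpoint of [1.105500, 1.607750] = 1.356625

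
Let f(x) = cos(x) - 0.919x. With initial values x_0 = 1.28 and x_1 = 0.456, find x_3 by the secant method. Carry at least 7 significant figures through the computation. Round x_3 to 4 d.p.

0.7791

f(x_0) = -0.889605, f(x_1) = 0.478757
x_2 = 0.456000 - (0.478757)·(0.456000 - 1.280000)/(0.478757 - (-0.889605)) = 0.744298; f(x_2) = 0.051554
x_3 = 0.744298 - (0.051554)·(0.744298 - 0.456000)/(0.051554 - (0.478757)) = 0.779089; f(x_3) = -0.004429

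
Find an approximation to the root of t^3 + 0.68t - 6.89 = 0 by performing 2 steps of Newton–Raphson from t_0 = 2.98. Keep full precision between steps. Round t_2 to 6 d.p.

Newton update: t ← t − f(t)/f'(t).
f'(t) = 3t^2 + 0.68
t_0 = 2.980000: f = 21.599992, f' = 27.321200 → t_1 = 2.980000 - (21.599992)/(27.321200) = 2.189405
t_1 = 2.189405: f = 5.093702, f' = 15.060489 → t_2 = 2.189405 - (5.093702)/(15.060489) = 1.851189

1.851189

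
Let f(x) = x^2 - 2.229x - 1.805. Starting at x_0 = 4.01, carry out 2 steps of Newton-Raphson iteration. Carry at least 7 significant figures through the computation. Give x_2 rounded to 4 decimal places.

f'(x) = 2x - 2.229
x_0 = 4.010000: f = 5.336810, f' = 5.791000 → x_1 = 4.010000 - (5.336810)/(5.791000) = 3.088430
x_1 = 3.088430: f = 0.849291, f' = 3.947861 → x_2 = 3.088430 - (0.849291)/(3.947861) = 2.873304

2.8733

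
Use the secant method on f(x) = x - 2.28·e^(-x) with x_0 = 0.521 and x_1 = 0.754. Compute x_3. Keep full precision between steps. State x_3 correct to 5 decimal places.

0.91344

f(x_0) = -0.833152, f(x_1) = -0.318696
x_2 = 0.754000 - (-0.318696)·(0.754000 - 0.521000)/(-0.318696 - (-0.833152)) = 0.898339; f(x_2) = -0.030180
x_3 = 0.898339 - (-0.030180)·(0.898339 - 0.754000)/(-0.030180 - (-0.318696)) = 0.913438; f(x_3) = -0.001168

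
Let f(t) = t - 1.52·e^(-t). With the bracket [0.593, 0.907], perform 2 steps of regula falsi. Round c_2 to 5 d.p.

f(0.593000) = -0.247054, f(0.907000) = 0.293325
step 1: c = 0.736556, f(c) = 0.008842 > 0 → new bracket [0.593000, 0.736556]
step 2: c = 0.731596, f(c) = 0.000263 > 0 → new bracket [0.593000, 0.731596]

0.73160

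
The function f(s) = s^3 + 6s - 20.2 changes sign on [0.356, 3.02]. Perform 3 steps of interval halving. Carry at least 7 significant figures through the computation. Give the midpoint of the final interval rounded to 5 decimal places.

1.85450

f(0.356000) = -18.018882, f(3.020000) = 25.463608 (opposite signs)
step 1: m = 1.688000, f(m) = -5.262307 < 0 → root in [1.688000, 3.020000]
step 2: m = 2.354000, f(m) = 6.968258 > 0 → root in [1.688000, 2.354000]
step 3: m = 2.021000, f(m) = 0.180655 > 0 → root in [1.688000, 2.021000]
Midpoint of [1.688000, 2.021000] = 1.854500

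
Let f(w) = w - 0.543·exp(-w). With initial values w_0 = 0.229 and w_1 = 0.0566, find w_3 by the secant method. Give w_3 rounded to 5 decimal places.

0.37338

f(w_0) = -0.202863, f(w_1) = -0.456520
w_2 = 0.056600 - (-0.456520)·(0.056600 - 0.229000)/(-0.456520 - (-0.202863)) = 0.366878; f(w_2) = -0.009363
w_3 = 0.366878 - (-0.009363)·(0.366878 - 0.056600)/(-0.009363 - (-0.456520)) = 0.373375; f(w_3) = -0.000430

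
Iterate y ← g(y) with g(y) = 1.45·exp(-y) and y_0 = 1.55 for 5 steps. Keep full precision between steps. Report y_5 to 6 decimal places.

y_1 = g(1.550000) = 0.307760
y_2 = g(0.307760) = 1.065883
y_3 = g(1.065883) = 0.499414
y_4 = g(0.499414) = 0.879985
y_5 = g(0.879985) = 0.601444

0.601444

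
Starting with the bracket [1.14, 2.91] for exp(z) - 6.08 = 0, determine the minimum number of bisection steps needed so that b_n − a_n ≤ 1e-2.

Initial width b − a = 2.91 − 1.14 = 1.770000.
After n steps the width is (b−a)/2^n; need (b−a)/2^n ≤ 1e-2.
So n ≥ log₂(1.770000/1e-2) = log₂(177.0000) ≈ 7.4676.
Hence n = 8.

8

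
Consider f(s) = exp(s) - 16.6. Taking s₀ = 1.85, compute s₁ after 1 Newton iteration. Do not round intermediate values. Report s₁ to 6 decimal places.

Newton update: s ← s − f(s)/f'(s).
f'(s) = exp(s)
s_0 = 1.850000: f = -10.240180, f' = 6.359820 → s_1 = 1.850000 - (-10.240180)/(6.359820) = 3.460137

3.460137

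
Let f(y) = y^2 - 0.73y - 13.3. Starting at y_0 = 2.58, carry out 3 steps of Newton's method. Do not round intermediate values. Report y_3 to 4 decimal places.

Newton update: y ← y − f(y)/f'(y).
f'(y) = 2y - 0.73
y_0 = 2.580000: f = -8.527000, f' = 4.430000 → y_1 = 2.580000 - (-8.527000)/(4.430000) = 4.504831
y_1 = 4.504831: f = 3.704973, f' = 8.279661 → y_2 = 4.504831 - (3.704973)/(8.279661) = 4.057352
y_2 = 4.057352: f = 0.200237, f' = 7.384704 → y_3 = 4.057352 - (0.200237)/(7.384704) = 4.030237

4.0302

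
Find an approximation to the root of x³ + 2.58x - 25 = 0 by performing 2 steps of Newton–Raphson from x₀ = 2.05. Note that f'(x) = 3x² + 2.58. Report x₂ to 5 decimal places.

2.63811

x_0 = 2.050000: f = -11.095875, f' = 15.187500 → x_1 = 2.050000 - (-11.095875)/(15.187500) = 2.780593
x_1 = 2.780593: f = 3.672623, f' = 25.775085 → x_2 = 2.780593 - (3.672623)/(25.775085) = 2.638105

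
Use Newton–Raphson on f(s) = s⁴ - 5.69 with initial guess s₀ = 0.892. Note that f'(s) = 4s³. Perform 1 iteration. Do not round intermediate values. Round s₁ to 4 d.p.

2.6733

s_0 = 0.892000: f = -5.056919, f' = 2.838929 → s_1 = 0.892000 - (-5.056919)/(2.838929) = 2.673277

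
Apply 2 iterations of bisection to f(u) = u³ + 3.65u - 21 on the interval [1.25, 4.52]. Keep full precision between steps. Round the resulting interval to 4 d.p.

[2.0675, 2.8850]

f(1.250000) = -14.484375, f(4.520000) = 87.843408 (opposite signs)
step 1: m = 2.885000, f(m) = 13.542754 > 0 → root in [1.250000, 2.885000]
step 2: m = 2.067500, f(m) = -4.615980 < 0 → root in [2.067500, 2.885000]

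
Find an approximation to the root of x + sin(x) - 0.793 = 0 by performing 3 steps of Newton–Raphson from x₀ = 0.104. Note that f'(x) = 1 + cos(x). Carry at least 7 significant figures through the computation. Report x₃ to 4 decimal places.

Newton update: x ← x − f(x)/f'(x).
x_0 = 0.104000: f = -0.585187, f' = 1.994597 → x_1 = 0.104000 - (-0.585187)/(1.994597) = 0.397386
x_1 = 0.397386: f = -0.008604, f' = 1.922076 → x_2 = 0.397386 - (-0.008604)/(1.922076) = 0.401863
x_2 = 0.401863: f = -0.000004, f' = 1.920334 → x_3 = 0.401863 - (-0.000004)/(1.920334) = 0.401865

0.4019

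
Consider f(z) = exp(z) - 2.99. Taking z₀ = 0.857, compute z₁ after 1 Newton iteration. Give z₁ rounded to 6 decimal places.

Newton update: z ← z − f(z)/f'(z).
f'(z) = exp(z)
z_0 = 0.857000: f = -0.633918, f' = 2.356082 → z_1 = 0.857000 - (-0.633918)/(2.356082) = 1.126056

1.126056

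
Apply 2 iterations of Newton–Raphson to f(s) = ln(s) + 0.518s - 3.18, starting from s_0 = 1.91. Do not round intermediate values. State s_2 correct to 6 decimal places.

f'(s) = 1/s + 0.518
s_0 = 1.910000: f = -1.543517, f' = 1.041560 → s_1 = 1.910000 - (-1.543517)/(1.041560) = 3.391928
s_1 = 3.391928: f = -0.201583, f' = 0.812818 → s_2 = 3.391928 - (-0.201583)/(0.812818) = 3.639933

3.639933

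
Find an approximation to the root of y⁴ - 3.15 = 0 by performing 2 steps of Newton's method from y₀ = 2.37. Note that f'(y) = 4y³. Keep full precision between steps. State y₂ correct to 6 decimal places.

1.504599

Newton update: y ← y − f(y)/f'(y).
y_0 = 2.370000: f = 28.399566, f' = 53.248212 → y_1 = 2.370000 - (28.399566)/(53.248212) = 1.836657
y_1 = 1.836657: f = 8.229211, f' = 24.782442 → y_2 = 1.836657 - (8.229211)/(24.782442) = 1.504599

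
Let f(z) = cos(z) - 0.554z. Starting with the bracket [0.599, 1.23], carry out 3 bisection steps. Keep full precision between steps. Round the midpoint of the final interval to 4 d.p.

f(0.599000) = 0.494054, f(1.230000) = -0.347182 (opposite signs)
step 1: m = 0.914500, f(m) = 0.103554 > 0 → root in [0.914500, 1.230000]
step 2: m = 1.072250, f(m) = -0.115877 < 0 → root in [0.914500, 1.072250]
step 3: m = 0.993375, f(m) = -0.004465 < 0 → root in [0.914500, 0.993375]
Midpoint of [0.914500, 0.993375] = 0.953937

0.9539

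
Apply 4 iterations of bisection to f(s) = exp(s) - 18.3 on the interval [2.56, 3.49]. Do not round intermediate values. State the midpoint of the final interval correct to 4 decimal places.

2.8797

f(2.560000) = -5.364183, f(3.490000) = 14.485948 (opposite signs)
step 1: m = 3.025000, f(m) = 2.294005 > 0 → root in [2.560000, 3.025000]
step 2: m = 2.792500, f(m) = -1.978227 < 0 → root in [2.792500, 3.025000]
step 3: m = 2.908750, f(m) = 0.033867 > 0 → root in [2.792500, 2.908750]
step 4: m = 2.850625, f(m) = -1.001410 < 0 → root in [2.850625, 2.908750]
Midpoint of [2.850625, 2.908750] = 2.879688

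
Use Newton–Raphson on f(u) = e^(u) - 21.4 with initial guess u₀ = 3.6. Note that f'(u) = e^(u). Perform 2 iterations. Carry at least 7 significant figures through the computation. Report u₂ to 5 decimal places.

u_0 = 3.600000: f = 15.198234, f' = 36.598234 → u_1 = 3.600000 - (15.198234)/(36.598234) = 3.184728
u_1 = 3.184728: f = 2.760708, f' = 24.160708 → u_2 = 3.184728 - (2.760708)/(24.160708) = 3.070463

3.07046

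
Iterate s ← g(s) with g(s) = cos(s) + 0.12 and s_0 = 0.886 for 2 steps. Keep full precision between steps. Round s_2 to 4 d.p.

s_1 = g(0.886000) = 0.752515
s_2 = g(0.752515) = 0.849972

0.8500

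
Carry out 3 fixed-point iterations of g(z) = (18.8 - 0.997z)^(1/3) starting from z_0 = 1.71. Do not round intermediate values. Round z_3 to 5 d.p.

2.53423

z_1 = g(1.710000) = 2.576069
z_2 = g(2.576069) = 2.531945
z_3 = g(2.531945) = 2.534231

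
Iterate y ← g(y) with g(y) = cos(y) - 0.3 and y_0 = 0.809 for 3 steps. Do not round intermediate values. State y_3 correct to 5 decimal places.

y_1 = g(0.809000) = 0.390222
y_2 = g(0.390222) = 0.624824
y_3 = g(0.624824) = 0.511066

0.51107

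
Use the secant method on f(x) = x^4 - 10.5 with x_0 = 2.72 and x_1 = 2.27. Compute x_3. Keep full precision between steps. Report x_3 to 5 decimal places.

Secant update: x_(k+1) = x_k − f(x_k)·(x_k − x_(k-1))/(f(x_k) − f(x_(k-1))).
f(x_0) = 44.236323, f(x_1) = 16.052378
x_2 = 2.270000 - (16.052378)·(2.270000 - 2.720000)/(16.052378 - (44.236323)) = 2.013699; f(x_2) = 5.942896
x_3 = 2.013699 - (5.942896)·(2.013699 - 2.270000)/(5.942896 - (16.052378)) = 1.863032; f(x_3) = 1.547057

1.86303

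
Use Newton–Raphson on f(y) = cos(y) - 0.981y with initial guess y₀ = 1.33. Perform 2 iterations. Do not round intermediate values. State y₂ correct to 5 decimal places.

0.74784

Newton update: y ← y − f(y)/f'(y).
f'(y) = -sin(y) - 0.981
y_0 = 1.330000: f = -1.066254, f' = -1.952148 → y_1 = 1.330000 - (-1.066254)/(-1.952148) = 0.783805
y_1 = 0.783805: f = -0.060680, f' = -1.686979 → y_2 = 0.783805 - (-0.060680)/(-1.686979) = 0.747835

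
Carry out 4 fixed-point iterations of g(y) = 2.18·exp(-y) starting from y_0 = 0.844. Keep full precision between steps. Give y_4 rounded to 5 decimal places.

y_1 = g(0.844000) = 0.937372
y_2 = g(0.937372) = 0.853810
y_3 = g(0.853810) = 0.928222
y_4 = g(0.928222) = 0.861658

0.86166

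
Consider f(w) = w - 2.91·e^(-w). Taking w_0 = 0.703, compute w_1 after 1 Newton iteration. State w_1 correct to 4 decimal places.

1.0053

Newton update: w ← w − f(w)/f'(w).
f'(w) = 1 + 2.91·e^(-w)
w_0 = 0.703000: f = -0.737735, f' = 2.440735 → w_1 = 0.703000 - (-0.737735)/(2.440735) = 1.005259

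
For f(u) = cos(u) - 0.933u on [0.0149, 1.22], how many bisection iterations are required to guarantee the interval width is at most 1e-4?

14

Initial width b − a = 1.22 − 0.0149 = 1.205100.
After n steps the width is (b−a)/2^n; need (b−a)/2^n ≤ 1e-4.
So n ≥ log₂(1.205100/1e-4) = log₂(12051.0000) ≈ 13.5569.
Hence n = 14.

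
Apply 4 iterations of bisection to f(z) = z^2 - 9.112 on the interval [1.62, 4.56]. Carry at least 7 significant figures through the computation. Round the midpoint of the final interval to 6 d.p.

2.998125

f(1.620000) = -6.487600, f(4.560000) = 11.681600 (opposite signs)
step 1: m = 3.090000, f(m) = 0.436100 > 0 → root in [1.620000, 3.090000]
step 2: m = 2.355000, f(m) = -3.565975 < 0 → root in [2.355000, 3.090000]
step 3: m = 2.722500, f(m) = -1.699994 < 0 → root in [2.722500, 3.090000]
step 4: m = 2.906250, f(m) = -0.665711 < 0 → root in [2.906250, 3.090000]
Midpoint of [2.906250, 3.090000] = 2.998125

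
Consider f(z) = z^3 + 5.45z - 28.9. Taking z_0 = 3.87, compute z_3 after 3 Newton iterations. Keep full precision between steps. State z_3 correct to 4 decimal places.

2.4860

Newton update: z ← z − f(z)/f'(z).
f'(z) = 3z^2 + 5.45
z_0 = 3.870000: f = 50.152103, f' = 50.380700 → z_1 = 3.870000 - (50.152103)/(50.380700) = 2.874537
z_1 = 2.874537: f = 10.518431, f' = 30.238896 → z_2 = 2.874537 - (10.518431)/(30.238896) = 2.526693
z_2 = 2.526693: f = 1.001333, f' = 24.602532 → z_3 = 2.526693 - (1.001333)/(24.602532) = 2.485993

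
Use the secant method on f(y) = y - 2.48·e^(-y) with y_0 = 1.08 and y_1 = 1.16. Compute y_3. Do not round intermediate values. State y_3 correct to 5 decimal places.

0.95496

f(y_0) = 0.237803, f(y_1) = 0.382554
y_2 = 1.160000 - (0.382554)·(1.160000 - 1.080000)/(0.382554 - (0.237803)) = 0.948573; f(y_2) = -0.011915
y_3 = 0.948573 - (-0.011915)·(0.948573 - 1.160000)/(-0.011915 - (0.382554)) = 0.954959; f(y_3) = 0.000585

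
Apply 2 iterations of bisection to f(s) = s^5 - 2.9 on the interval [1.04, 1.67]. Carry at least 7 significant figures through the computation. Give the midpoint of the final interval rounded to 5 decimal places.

f(1.040000) = -1.683347, f(1.670000) = 10.089199 (opposite signs)
step 1: m = 1.355000, f(m) = 1.667688 > 0 → root in [1.040000, 1.355000]
step 2: m = 1.197500, f(m) = -0.437492 < 0 → root in [1.197500, 1.355000]
Midpoint of [1.197500, 1.355000] = 1.276250

1.27625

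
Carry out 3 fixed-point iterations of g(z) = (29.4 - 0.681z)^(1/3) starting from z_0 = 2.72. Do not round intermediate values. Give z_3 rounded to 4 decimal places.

3.0128

z_1 = g(2.720000) = 3.020149
z_2 = g(3.020149) = 3.012661
z_3 = g(3.012661) = 3.012848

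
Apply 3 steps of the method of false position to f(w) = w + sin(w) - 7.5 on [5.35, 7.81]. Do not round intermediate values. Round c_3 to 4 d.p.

f(5.350000) = -2.953520, f(7.810000) = 1.309033
step 1: c = 7.054532, f(c) = 0.251634 > 0 → new bracket [5.350000, 7.054532]
step 2: c = 6.920711, f(c) = 0.015920 > 0 → new bracket [5.350000, 6.920711]
step 3: c = 6.912290, f(c) = 0.000711 > 0 → new bracket [5.350000, 6.912290]

6.9123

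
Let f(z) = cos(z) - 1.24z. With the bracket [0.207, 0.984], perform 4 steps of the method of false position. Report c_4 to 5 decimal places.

0.64461

f(0.207000) = 0.721972, f(0.984000) = -0.666464
step 1: c = 0.611032, f(c) = 0.061377 > 0 → new bracket [0.611032, 0.984000]
step 2: c = 0.642483, f(c) = 0.003931 > 0 → new bracket [0.642483, 0.984000]
step 3: c = 0.644486, f(c) = 0.000246 > 0 → new bracket [0.644486, 0.984000]
step 4: c = 0.644611, f(c) = 0.000015 > 0 → new bracket [0.644611, 0.984000]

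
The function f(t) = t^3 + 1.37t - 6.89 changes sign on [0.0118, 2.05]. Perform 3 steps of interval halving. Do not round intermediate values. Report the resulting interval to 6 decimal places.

[1.540450, 1.795225]

f(0.011800) = -6.873832, f(2.050000) = 4.533625 (opposite signs)
step 1: m = 1.030900, f(m) = -4.382073 < 0 → root in [1.030900, 2.050000]
step 2: m = 1.540450, f(m) = -1.124117 < 0 → root in [1.540450, 2.050000]
step 3: m = 1.795225, f(m) = 1.355168 > 0 → root in [1.540450, 1.795225]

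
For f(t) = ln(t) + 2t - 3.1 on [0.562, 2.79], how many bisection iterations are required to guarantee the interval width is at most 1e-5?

Initial width b − a = 2.79 − 0.562 = 2.228000.
After n steps the width is (b−a)/2^n; need (b−a)/2^n ≤ 1e-5.
So n ≥ log₂(2.228000/1e-5) = log₂(222800.0000) ≈ 17.7654.
Hence n = 18.

18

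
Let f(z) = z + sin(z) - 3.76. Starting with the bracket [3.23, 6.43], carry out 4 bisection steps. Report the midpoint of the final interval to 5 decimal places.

f(3.230000) = -0.618292, f(6.430000) = 2.816288 (opposite signs)
step 1: m = 4.830000, f(m) = 0.076908 > 0 → root in [3.230000, 4.830000]
step 2: m = 4.030000, f(m) = -0.506068 < 0 → root in [4.030000, 4.830000]
step 3: m = 4.430000, f(m) = -0.290392 < 0 → root in [4.430000, 4.830000]
step 4: m = 4.630000, f(m) = -0.126608 < 0 → root in [4.630000, 4.830000]
Midpoint of [4.630000, 4.830000] = 4.730000

4.73000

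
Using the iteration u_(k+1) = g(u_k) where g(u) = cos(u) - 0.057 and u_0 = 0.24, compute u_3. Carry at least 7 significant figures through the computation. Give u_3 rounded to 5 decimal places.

u_1 = g(0.240000) = 0.914338
u_2 = g(0.914338) = 0.553315
u_3 = g(0.553315) = 0.793787

0.79379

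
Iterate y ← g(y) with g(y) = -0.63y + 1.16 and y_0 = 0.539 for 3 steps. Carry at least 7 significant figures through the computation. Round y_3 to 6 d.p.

0.754829

y_1 = g(0.539000) = 0.820430
y_2 = g(0.820430) = 0.643129
y_3 = g(0.643129) = 0.754829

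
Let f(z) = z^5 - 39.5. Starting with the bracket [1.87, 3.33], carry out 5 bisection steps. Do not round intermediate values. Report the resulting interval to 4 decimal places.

[2.0525, 2.0981]

f(1.870000) = -16.633061, f(3.330000) = 369.969132 (opposite signs)
step 1: m = 2.600000, f(m) = 79.313760 > 0 → root in [1.870000, 2.600000]
step 2: m = 2.235000, f(m) = 16.268330 > 0 → root in [1.870000, 2.235000]
step 3: m = 2.052500, f(m) = -3.073636 < 0 → root in [2.052500, 2.235000]
step 4: m = 2.143750, f(m) = 5.776275 > 0 → root in [2.052500, 2.143750]
step 5: m = 2.098125, f(m) = 1.159009 > 0 → root in [2.052500, 2.098125]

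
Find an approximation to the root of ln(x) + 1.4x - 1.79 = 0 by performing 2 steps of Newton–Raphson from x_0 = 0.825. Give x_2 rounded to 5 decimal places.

f'(x) = 1/x + 1.4
x_0 = 0.825000: f = -0.827372, f' = 2.612121 → x_1 = 0.825000 - (-0.827372)/(2.612121) = 1.141743
x_1 = 1.141743: f = -0.059003, f' = 2.275854 → x_2 = 1.141743 - (-0.059003)/(2.275854) = 1.167669

1.16767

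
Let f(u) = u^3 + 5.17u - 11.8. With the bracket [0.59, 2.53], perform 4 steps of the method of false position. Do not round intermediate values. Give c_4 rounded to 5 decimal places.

False-position update: c = (a·f(b) − b·f(a))/(f(b) − f(a)); replace the endpoint whose sign matches f(c).
f(0.590000) = -8.544321, f(2.530000) = 17.474377
step 1: c = 1.227080, f(c) = -3.608354 < 0 → new bracket [1.227080, 2.530000]
step 2: c = 1.450077, f(c) = -1.253988 < 0 → new bracket [1.450077, 2.530000]
step 3: c = 1.522385, f(c) = -0.400902 < 0 → new bracket [1.522385, 2.530000]
step 4: c = 1.544984, f(c) = -0.124597 < 0 → new bracket [1.544984, 2.530000]

1.54498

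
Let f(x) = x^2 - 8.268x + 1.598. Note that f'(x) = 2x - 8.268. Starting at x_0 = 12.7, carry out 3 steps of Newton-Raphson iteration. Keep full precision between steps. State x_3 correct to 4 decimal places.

8.0728

Newton update: x ← x − f(x)/f'(x).
x_0 = 12.700000: f = 57.884400, f' = 17.132000 → x_1 = 12.700000 - (57.884400)/(17.132000) = 9.321270
x_1 = 9.321270: f = 11.415815, f' = 10.374540 → x_2 = 9.321270 - (11.415815)/(10.374540) = 8.220902
x_2 = 8.220902: f = 1.210810, f' = 8.173804 → x_3 = 8.220902 - (1.210810)/(8.173804) = 8.072769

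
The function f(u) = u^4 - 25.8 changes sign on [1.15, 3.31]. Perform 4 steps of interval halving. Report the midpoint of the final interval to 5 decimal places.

f(1.150000) = -24.050994, f(3.310000) = 94.236127 (opposite signs)
step 1: m = 2.230000, f(m) = -1.070266 < 0 → root in [2.230000, 3.310000]
step 2: m = 2.770000, f(m) = 33.073394 > 0 → root in [2.230000, 2.770000]
step 3: m = 2.500000, f(m) = 13.262500 > 0 → root in [2.230000, 2.500000]
step 4: m = 2.365000, f(m) = 5.484166 > 0 → root in [2.230000, 2.365000]
Midpoint of [2.230000, 2.365000] = 2.297500

2.29750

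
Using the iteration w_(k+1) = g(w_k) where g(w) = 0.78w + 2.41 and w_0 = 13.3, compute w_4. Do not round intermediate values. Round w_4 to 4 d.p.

w_1 = g(13.300000) = 12.784000
w_2 = g(12.784000) = 12.381520
w_3 = g(12.381520) = 12.067586
w_4 = g(12.067586) = 11.822717

11.8227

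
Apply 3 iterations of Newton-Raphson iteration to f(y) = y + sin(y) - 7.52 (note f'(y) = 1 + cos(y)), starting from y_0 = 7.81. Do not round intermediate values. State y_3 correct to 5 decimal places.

6.92295

Newton update: y ← y − f(y)/f'(y).
y_0 = 7.810000: f = 1.289033, f' = 1.043967 → y_1 = 7.810000 - (1.289033)/(1.043967) = 6.575256
y_1 = 6.575256: f = -0.656809, f' = 1.957650 → y_2 = 6.575256 - (-0.656809)/(1.957650) = 6.910765
y_2 = 6.910765: f = -0.022049, f' = 1.809451 → y_3 = 6.910765 - (-0.022049)/(1.809451) = 6.922950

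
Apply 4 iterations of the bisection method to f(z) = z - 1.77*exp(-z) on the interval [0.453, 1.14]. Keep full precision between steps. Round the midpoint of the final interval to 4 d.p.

f(0.453000) = -0.672221, f(1.140000) = 0.573920 (opposite signs)
step 1: m = 0.796500, f(m) = -0.001601 < 0 → root in [0.796500, 1.140000]
step 2: m = 0.968250, f(m) = 0.296098 > 0 → root in [0.796500, 0.968250]
step 3: m = 0.882375, f(m) = 0.149951 > 0 → root in [0.796500, 0.882375]
step 4: m = 0.839437, f(m) = 0.074880 > 0 → root in [0.796500, 0.839437]
Midpoint of [0.796500, 0.839437] = 0.817969

0.8180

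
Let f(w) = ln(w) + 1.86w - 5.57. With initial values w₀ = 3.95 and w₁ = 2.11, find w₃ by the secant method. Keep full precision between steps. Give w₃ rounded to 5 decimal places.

Secant update: w_(k+1) = w_k − f(w_k)·(w_k − w_(k-1))/(f(w_k) − f(w_(k-1))).
f(w_0) = 3.150716, f(w_1) = -0.898712
w_2 = 2.110000 - (-0.898712)·(2.110000 - 3.950000)/(-0.898712 - (3.150716)) = 2.518361; f(w_2) = 0.037761
w_3 = 2.518361 - (0.037761)·(2.518361 - 2.110000)/(0.037761 - (-0.898712)) = 2.501895; f(w_3) = 0.000574

2.50190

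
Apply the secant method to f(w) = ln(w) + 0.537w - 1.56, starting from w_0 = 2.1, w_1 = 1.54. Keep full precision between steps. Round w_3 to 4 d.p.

1.8056

f(w_0) = 0.309637, f(w_1) = -0.301238
w_2 = 1.540000 - (-0.301238)·(1.540000 - 2.100000)/(-0.301238 - (0.309637)) = 1.816150; f(w_2) = 0.011991
w_3 = 1.816150 - (0.011991)·(1.816150 - 1.540000)/(0.011991 - (-0.301238)) = 1.805578; f(w_3) = 0.000476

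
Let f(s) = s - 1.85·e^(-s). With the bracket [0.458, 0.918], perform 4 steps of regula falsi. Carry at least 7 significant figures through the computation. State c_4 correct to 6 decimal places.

f(0.458000) = -0.712213, f(0.918000) = 0.179264
step 1: c = 0.825500, f(c) = 0.015171 > 0 → new bracket [0.458000, 0.825500]
step 2: c = 0.817835, f(c) = 0.001271 > 0 → new bracket [0.458000, 0.817835]
step 3: c = 0.817194, f(c) = 0.000106 > 0 → new bracket [0.458000, 0.817194]
step 4: c = 0.817141, f(c) = 0.000009 > 0 → new bracket [0.458000, 0.817141]

0.817141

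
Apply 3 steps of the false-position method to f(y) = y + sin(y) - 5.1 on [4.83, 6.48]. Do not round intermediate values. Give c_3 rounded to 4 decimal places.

5.6724

f(4.830000) = -1.263092, f(6.480000) = 1.575547
step 1: c = 5.564191, f(c) = -0.194438 < 0 → new bracket [5.564191, 6.480000]
step 2: c = 5.664795, f(c) = -0.014929 < 0 → new bracket [5.664795, 6.480000]
step 3: c = 5.672447, f(c) = -0.001025 < 0 → new bracket [5.672447, 6.480000]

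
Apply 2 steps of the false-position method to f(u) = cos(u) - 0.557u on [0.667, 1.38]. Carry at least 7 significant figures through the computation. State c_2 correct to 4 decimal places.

0.9866

False-position update: c = (a·f(b) − b·f(a))/(f(b) − f(a)); replace the endpoint whose sign matches f(c).
f(0.667000) = 0.414162, f(1.380000) = -0.579019
step 1: c = 0.964325, f(c) = 0.032843 > 0 → new bracket [0.964325, 1.380000]
step 2: c = 0.986637, f(c) = 0.001942 > 0 → new bracket [0.986637, 1.380000]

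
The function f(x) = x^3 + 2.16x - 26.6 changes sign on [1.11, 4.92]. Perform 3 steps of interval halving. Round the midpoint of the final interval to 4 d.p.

f(1.110000) = -22.834769, f(4.920000) = 103.122688 (opposite signs)
step 1: m = 3.015000, f(m) = 7.319428 > 0 → root in [1.110000, 3.015000]
step 2: m = 2.062500, f(m) = -13.371318 < 0 → root in [2.062500, 3.015000]
step 3: m = 2.538750, f(m) = -4.753418 < 0 → root in [2.538750, 3.015000]
Midpoint of [2.538750, 3.015000] = 2.776875

2.7769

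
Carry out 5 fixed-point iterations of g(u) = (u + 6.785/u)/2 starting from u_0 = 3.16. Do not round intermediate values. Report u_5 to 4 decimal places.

2.6048

u_1 = g(3.160000) = 2.653576
u_2 = g(2.653576) = 2.605251
u_3 = g(2.605251) = 2.604803
u_4 = g(2.604803) = 2.604803
u_5 = g(2.604803) = 2.604803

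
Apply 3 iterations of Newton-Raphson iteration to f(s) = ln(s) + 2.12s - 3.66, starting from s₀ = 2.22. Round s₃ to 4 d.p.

f'(s) = 1/s + 2.12
s_0 = 2.220000: f = 1.843907, f' = 2.570450 → s_1 = 2.220000 - (1.843907)/(2.570450) = 1.502652
s_1 = 1.502652: f = -0.067146, f' = 2.785490 → s_2 = 1.502652 - (-0.067146)/(2.785490) = 1.526758
s_2 = 1.526758: f = -0.000127, f' = 2.774983 → s_3 = 1.526758 - (-0.000127)/(2.774983) = 1.526804

1.5268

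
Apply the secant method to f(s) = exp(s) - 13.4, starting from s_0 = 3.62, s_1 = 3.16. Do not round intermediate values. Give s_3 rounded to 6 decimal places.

2.651042

f(s_0) = 23.937568, f(s_1) = 10.170596
s_2 = 3.160000 - (10.170596)·(3.160000 - 3.620000)/(10.170596 - (23.937568)) = 2.820167; f(s_2) = 3.379649
s_3 = 2.820167 - (3.379649)·(2.820167 - 3.160000)/(3.379649 - (10.170596)) = 2.651042; f(s_3) = 0.768796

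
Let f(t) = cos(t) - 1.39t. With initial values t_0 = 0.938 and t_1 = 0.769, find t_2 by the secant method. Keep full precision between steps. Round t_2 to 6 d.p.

0.605512

f(t_0) = -0.712418, f(t_1) = -0.350304
t_2 = 0.769000 - (-0.350304)·(0.769000 - 0.938000)/(-0.350304 - (-0.712418)) = 0.605512; f(t_2) = -0.019451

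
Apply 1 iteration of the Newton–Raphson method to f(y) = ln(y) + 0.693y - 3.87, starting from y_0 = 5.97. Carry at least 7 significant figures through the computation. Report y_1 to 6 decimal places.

3.583077

f'(y) = 1/y + 0.693
y_0 = 5.970000: f = 2.053957, f' = 0.860504 → y_1 = 5.970000 - (2.053957)/(0.860504) = 3.583077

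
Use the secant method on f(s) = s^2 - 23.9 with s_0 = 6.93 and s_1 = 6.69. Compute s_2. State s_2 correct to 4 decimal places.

Secant update: s_(k+1) = s_k − f(s_k)·(s_k − s_(k-1))/(f(s_k) − f(s_(k-1))).
f(s_0) = 24.124900, f(s_1) = 20.856100
s_2 = 6.690000 - (20.856100)·(6.690000 - 6.930000)/(20.856100 - (24.124900)) = 5.158715; f(s_2) = 2.712342

5.1587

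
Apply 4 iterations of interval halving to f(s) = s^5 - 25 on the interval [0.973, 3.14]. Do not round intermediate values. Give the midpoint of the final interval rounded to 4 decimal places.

f(0.973000) = -24.127904, f(3.140000) = 280.244776 (opposite signs)
step 1: m = 2.056500, f(m) = 11.782697 > 0 → root in [0.973000, 2.056500]
step 2: m = 1.514750, f(m) = -17.025475 < 0 → root in [1.514750, 2.056500]
step 3: m = 1.785625, f(m) = -6.846880 < 0 → root in [1.785625, 2.056500]
step 4: m = 1.921063, f(m) = 1.164201 > 0 → root in [1.785625, 1.921063]
Midpoint of [1.785625, 1.921063] = 1.853344

1.8533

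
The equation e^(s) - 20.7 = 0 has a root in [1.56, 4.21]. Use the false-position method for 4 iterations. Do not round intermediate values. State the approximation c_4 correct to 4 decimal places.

2.9314

False-position update: c = (a·f(b) − b·f(a))/(f(b) − f(a)); replace the endpoint whose sign matches f(c).
f(1.560000) = -15.941179, f(4.210000) = 46.656540
step 1: c = 2.234851, f(c) = -11.354912 < 0 → new bracket [2.234851, 4.210000]
step 2: c = 2.621458, f(c) = -6.944234 < 0 → new bracket [2.621458, 4.210000]
step 3: c = 2.827261, f(c) = -3.800886 < 0 → new bracket [2.827261, 4.210000]
step 4: c = 2.931421, f(c) = -1.945740 < 0 → new bracket [2.931421, 4.210000]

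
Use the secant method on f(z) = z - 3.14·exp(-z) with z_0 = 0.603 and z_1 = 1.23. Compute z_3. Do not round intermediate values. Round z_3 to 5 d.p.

1.07262

f(z_0) = -1.115106, f(z_1) = 0.312201
z_2 = 1.230000 - (0.312201)·(1.230000 - 0.603000)/(0.312201 - (-1.115106)) = 1.092854; f(z_2) = 0.040142
z_3 = 1.092854 - (0.040142)·(1.092854 - 1.230000)/(0.040142 - (0.312201)) = 1.072618; f(z_3) = -0.001613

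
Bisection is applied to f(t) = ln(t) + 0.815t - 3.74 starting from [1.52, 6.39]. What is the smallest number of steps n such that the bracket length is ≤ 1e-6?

23

Initial width b − a = 6.39 − 1.52 = 4.870000.
After n steps the width is (b−a)/2^n; need (b−a)/2^n ≤ 1e-6.
So n ≥ log₂(4.870000/1e-6) = log₂(4870000.0000) ≈ 22.2155.
Hence n = 23.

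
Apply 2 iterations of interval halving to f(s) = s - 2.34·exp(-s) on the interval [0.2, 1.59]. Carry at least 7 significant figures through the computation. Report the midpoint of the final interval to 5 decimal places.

f(0.200000) = -1.715830, f(1.590000) = 1.112814 (opposite signs)
step 1: m = 0.895000, f(m) = -0.061142 < 0 → root in [0.895000, 1.590000]
step 2: m = 1.242500, f(m) = 0.567032 > 0 → root in [0.895000, 1.242500]
Midpoint of [0.895000, 1.242500] = 1.068750

1.06875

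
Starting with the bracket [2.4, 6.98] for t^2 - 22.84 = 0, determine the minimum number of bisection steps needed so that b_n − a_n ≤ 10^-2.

Initial width b − a = 6.98 − 2.4 = 4.580000.
After n steps the width is (b−a)/2^n; need (b−a)/2^n ≤ 10^-2.
So n ≥ log₂(4.580000/10^-2) = log₂(458.0000) ≈ 8.8392.
Hence n = 9.

9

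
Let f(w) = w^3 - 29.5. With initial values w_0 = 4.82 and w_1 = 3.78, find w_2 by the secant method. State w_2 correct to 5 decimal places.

f(w_0) = 82.480168, f(w_1) = 24.510152
w_2 = 3.780000 - (24.510152)·(3.780000 - 4.820000)/(24.510152 - (82.480168)) = 3.340280; f(w_2) = 7.769086

3.34028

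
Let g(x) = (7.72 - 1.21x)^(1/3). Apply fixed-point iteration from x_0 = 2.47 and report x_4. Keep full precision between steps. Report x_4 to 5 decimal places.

1.77331

x_1 = g(2.470000) = 1.678779
x_2 = g(1.678779) = 1.785132
x_3 = g(1.785132) = 1.771569
x_4 = g(1.771569) = 1.773310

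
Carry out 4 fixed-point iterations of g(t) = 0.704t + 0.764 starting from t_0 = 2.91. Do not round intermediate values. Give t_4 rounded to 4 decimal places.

2.6619

t_1 = g(2.910000) = 2.812640
t_2 = g(2.812640) = 2.744099
t_3 = g(2.744099) = 2.695845
t_4 = g(2.695845) = 2.661875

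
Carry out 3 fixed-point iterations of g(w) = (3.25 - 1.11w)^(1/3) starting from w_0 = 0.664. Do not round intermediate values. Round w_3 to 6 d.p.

w_1 = g(0.664000) = 1.359550
w_2 = g(1.359550) = 1.202979
w_3 = g(1.202979) = 1.241747

1.241747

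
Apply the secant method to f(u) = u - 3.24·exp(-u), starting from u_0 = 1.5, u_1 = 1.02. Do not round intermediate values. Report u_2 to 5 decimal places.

1.09694

f(u_0) = 0.777058, f(u_1) = -0.148328
u_2 = 1.020000 - (-0.148328)·(1.020000 - 1.500000)/(-0.148328 - (0.777058)) = 1.096938; f(u_2) = 0.015128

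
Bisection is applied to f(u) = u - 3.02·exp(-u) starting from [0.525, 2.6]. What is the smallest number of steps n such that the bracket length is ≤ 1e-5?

Initial width b − a = 2.6 − 0.525 = 2.075000.
After n steps the width is (b−a)/2^n; need (b−a)/2^n ≤ 1e-5.
So n ≥ log₂(2.075000/1e-5) = log₂(207500.0000) ≈ 17.6628.
Hence n = 18.

18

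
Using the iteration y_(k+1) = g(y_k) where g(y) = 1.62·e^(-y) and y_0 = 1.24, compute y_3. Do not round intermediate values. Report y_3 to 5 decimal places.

y_1 = g(1.240000) = 0.468802
y_2 = g(0.468802) = 1.013717
y_3 = g(1.013717) = 0.587846

0.58785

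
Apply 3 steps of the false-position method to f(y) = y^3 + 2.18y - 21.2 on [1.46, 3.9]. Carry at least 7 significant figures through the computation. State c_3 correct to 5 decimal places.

False-position update: c = (a·f(b) − b·f(a))/(f(b) − f(a)); replace the endpoint whose sign matches f(c).
f(1.460000) = -14.905064, f(3.900000) = 46.621000
step 1: c = 2.051105, f(c) = -8.099529 < 0 → new bracket [2.051105, 3.900000]
step 2: c = 2.324771, f(c) = -3.567626 < 0 → new bracket [2.324771, 3.900000]
step 3: c = 2.436746, f(c) = -1.419160 < 0 → new bracket [2.436746, 3.900000]

2.43675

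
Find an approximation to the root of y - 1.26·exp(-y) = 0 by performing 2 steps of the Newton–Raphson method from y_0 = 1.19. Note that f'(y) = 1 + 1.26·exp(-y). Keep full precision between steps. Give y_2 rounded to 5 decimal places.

y_0 = 1.190000: f = 0.806681, f' = 1.383319 → y_1 = 1.190000 - (0.806681)/(1.383319) = 0.606851
y_1 = 0.606851: f = -0.079931, f' = 1.686781 → y_2 = 0.606851 - (-0.079931)/(1.686781) = 0.654237

0.65424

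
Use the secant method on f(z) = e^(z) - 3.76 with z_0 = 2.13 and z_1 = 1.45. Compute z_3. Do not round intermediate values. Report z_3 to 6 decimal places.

f(z_0) = 4.654867, f(z_1) = 0.503115
z_2 = 1.450000 - (0.503115)·(1.450000 - 2.130000)/(0.503115 - (4.654867)) = 1.367597; f(z_2) = 0.165904
z_3 = 1.367597 - (0.165904)·(1.367597 - 1.450000)/(0.165904 - (0.503115)) = 1.327055; f(z_3) = 0.009925

1.327055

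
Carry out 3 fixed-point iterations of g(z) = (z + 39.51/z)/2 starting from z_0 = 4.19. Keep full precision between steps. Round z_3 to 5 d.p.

z_1 = g(4.190000) = 6.809797
z_2 = g(6.809797) = 6.305866
z_3 = g(6.305866) = 6.285730

6.28573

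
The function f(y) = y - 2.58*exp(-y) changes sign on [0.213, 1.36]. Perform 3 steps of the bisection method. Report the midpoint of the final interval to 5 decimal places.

f(0.213000) = -1.872043, f(1.360000) = 0.697815 (opposite signs)
step 1: m = 0.786500, f(m) = -0.388525 < 0 → root in [0.786500, 1.360000]
step 2: m = 1.073250, f(m) = 0.191159 > 0 → root in [0.786500, 1.073250]
step 3: m = 0.929875, f(m) = -0.088201 < 0 → root in [0.929875, 1.073250]
Midpoint of [0.929875, 1.073250] = 1.001562

1.00156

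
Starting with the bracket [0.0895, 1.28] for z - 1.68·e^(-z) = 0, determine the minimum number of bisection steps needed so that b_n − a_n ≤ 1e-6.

Initial width b − a = 1.28 − 0.0895 = 1.190500.
After n steps the width is (b−a)/2^n; need (b−a)/2^n ≤ 1e-6.
So n ≥ log₂(1.190500/1e-6) = log₂(1190500.0000) ≈ 20.1831.
Hence n = 21.

21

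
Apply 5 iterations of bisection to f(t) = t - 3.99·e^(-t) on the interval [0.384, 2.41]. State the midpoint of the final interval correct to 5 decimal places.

1.17541

f(0.384000) = -2.333714, f(2.410000) = 2.051637 (opposite signs)
step 1: m = 1.397000, f(m) = 0.410122 > 0 → root in [0.384000, 1.397000]
step 2: m = 0.890500, f(m) = -0.747197 < 0 → root in [0.890500, 1.397000]
step 3: m = 1.143750, f(m) = -0.127552 < 0 → root in [1.143750, 1.397000]
step 4: m = 1.270375, f(m) = 0.150277 > 0 → root in [1.143750, 1.270375]
step 5: m = 1.207063, f(m) = 0.013755 > 0 → root in [1.143750, 1.207063]
Midpoint of [1.143750, 1.207063] = 1.175406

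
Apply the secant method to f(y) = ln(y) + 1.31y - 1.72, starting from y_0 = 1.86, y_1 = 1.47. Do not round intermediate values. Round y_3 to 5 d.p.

f(y_0) = 1.337176, f(y_1) = 0.590962
y_2 = 1.470000 - (0.590962)·(1.470000 - 1.860000)/(0.590962 - (1.337176)) = 1.161140; f(y_2) = -0.049503
y_3 = 1.161140 - (-0.049503)·(1.161140 - 1.470000)/(-0.049503 - (0.590962)) = 1.185013; f(y_3) = 0.002121

1.18501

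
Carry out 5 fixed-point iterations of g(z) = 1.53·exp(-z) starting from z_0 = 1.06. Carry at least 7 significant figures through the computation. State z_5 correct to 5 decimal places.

z_1 = g(1.060000) = 0.530077
z_2 = g(0.530077) = 0.900496
z_3 = g(0.900496) = 0.621743
z_4 = g(0.621743) = 0.821622
z_5 = g(0.821622) = 0.672769

0.67277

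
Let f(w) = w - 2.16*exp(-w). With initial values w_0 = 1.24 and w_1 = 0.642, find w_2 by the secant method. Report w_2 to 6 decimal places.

f(w_0) = 0.614930, f(w_1) = -0.494676
w_2 = 0.642000 - (-0.494676)·(0.642000 - 1.240000)/(-0.494676 - (0.614930)) = 0.908596; f(w_2) = 0.037922

0.908596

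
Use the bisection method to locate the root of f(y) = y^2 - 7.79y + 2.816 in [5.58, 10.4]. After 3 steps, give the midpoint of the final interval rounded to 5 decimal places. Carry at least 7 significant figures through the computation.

f(5.580000) = -9.515800, f(10.400000) = 29.960000 (opposite signs)
step 1: m = 7.990000, f(m) = 4.414000 > 0 → root in [5.580000, 7.990000]
step 2: m = 6.785000, f(m) = -4.002925 < 0 → root in [6.785000, 7.990000]
step 3: m = 7.387500, f(m) = -0.157469 < 0 → root in [7.387500, 7.990000]
Midpoint of [7.387500, 7.990000] = 7.688750

7.68875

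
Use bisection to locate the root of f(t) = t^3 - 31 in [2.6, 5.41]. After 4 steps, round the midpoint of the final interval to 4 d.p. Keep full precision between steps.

f(2.600000) = -13.424000, f(5.410000) = 127.340421 (opposite signs)
step 1: m = 4.005000, f(m) = 33.240300 > 0 → root in [2.600000, 4.005000]
step 2: m = 3.302500, f(m) = 5.018737 > 0 → root in [2.600000, 3.302500]
step 3: m = 2.951250, f(m) = -5.294977 < 0 → root in [2.951250, 3.302500]
step 4: m = 3.126875, f(m) = -0.427457 < 0 → root in [3.126875, 3.302500]
Midpoint of [3.126875, 3.302500] = 3.214688

3.2147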